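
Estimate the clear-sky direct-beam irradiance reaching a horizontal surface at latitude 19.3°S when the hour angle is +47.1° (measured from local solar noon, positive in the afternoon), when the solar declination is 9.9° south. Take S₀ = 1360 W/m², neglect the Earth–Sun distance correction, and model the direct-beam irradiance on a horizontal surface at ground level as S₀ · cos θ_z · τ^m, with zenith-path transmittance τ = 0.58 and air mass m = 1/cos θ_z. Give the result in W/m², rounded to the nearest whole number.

426 W/m²

With φ = -19.3°, δ = -9.9°, H = 47.10°: sin φ sin δ = 0.0568, cos φ cos δ cos H = 0.6329, so cos θ_z = 0.6897.
Air mass m = 1/cos θ_z = 1/0.6897 = 1.450; τ^m = 0.58^1.450 = 0.4539.
Surface direct beam = 1360 × 0.6897 × 0.4539 = 425.75 W/m².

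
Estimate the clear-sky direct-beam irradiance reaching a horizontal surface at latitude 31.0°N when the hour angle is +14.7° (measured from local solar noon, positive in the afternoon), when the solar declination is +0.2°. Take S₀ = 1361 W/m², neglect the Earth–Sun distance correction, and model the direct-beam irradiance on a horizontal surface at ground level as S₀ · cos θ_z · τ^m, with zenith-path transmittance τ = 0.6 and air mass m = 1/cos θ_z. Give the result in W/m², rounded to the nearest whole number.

cos θ_z = sin φ sin δ + cos φ cos δ cos H = (0.5150)(0.0035) + (0.8572)(1.0000)(0.9673) = 0.8310.
Air mass m = 1/cos θ_z = 1/0.8310 = 1.203; τ^m = 0.6^1.203 = 0.5409.
Surface direct beam = 1361 × 0.8310 × 0.5409 = 611.75 W/m².

612 W/m²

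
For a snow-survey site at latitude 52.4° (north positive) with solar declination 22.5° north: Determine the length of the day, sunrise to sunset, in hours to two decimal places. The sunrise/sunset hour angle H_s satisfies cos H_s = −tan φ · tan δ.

The sunset hour angle satisfies cos H_s = −tan φ tan δ = -0.5379, giving H_s = 122.54°.
Day length = 2 H_s / 15° h⁻¹ = 245.08° / 15 = 16.339 h.

16.34 hours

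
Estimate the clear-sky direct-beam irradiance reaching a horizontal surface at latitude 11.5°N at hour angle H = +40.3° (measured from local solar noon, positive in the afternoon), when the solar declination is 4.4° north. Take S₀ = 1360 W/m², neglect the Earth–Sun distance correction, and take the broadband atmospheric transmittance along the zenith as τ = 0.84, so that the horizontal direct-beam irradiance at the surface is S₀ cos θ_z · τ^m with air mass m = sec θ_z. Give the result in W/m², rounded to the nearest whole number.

822 W/m²

With φ = 11.5°, δ = 4.4°, H = 40.30°: sin φ sin δ = 0.0153, cos φ cos δ cos H = 0.7452, so cos θ_z = 0.7605.
Air mass m = 1/cos θ_z = 1/0.7605 = 1.315; τ^m = 0.84^1.315 = 0.7951.
Surface direct beam = 1360 × 0.7605 × 0.7951 = 822.36 W/m².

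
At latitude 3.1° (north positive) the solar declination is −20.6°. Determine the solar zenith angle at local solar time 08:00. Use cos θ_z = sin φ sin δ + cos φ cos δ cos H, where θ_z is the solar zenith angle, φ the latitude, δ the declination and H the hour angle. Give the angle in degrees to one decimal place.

Hour angle H = 15° × (8 − 12) = -60.00°.
cos θ_z = sin(3.1°) sin(-20.6°) + cos(3.1°) cos(-20.6°) cos(-60.00°) = -0.0190 + 0.4673 = 0.4483.
θ_z = arccos(0.4483) = 63.37°.

63.4°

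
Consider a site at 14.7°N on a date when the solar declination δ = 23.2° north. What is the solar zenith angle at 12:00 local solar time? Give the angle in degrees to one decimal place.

8.5°

Hour angle H = 15° × (12 − 12) = 0.00°.
With φ = 14.7°, δ = 23.2°, H = 0.00°: sin φ sin δ = 0.1000, cos φ cos δ cos H = 0.8890, so cos θ_z = 0.9890.
θ_z = arccos(0.9890) = 8.51°.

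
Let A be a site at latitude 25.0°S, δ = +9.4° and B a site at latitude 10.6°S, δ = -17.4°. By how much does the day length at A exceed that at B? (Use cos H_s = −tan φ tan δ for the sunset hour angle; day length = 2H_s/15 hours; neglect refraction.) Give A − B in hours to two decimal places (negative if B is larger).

-1.04 h

A: H_s = arccos(−tan -25.0° · tan 9.4°) = 85.57°, so 2H_s/15 = 11.4093 h.
B: H_s = arccos(−tan -10.6° · tan -17.4°) = 93.36°, so 2H_s/15 = 12.4480 h.
A − B = 11.4093 − 12.4480 = -1.0387 h.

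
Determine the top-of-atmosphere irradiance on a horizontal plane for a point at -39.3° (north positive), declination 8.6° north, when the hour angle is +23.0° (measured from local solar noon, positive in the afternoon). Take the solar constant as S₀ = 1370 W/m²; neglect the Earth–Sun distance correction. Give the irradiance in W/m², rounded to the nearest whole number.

835 W/m²

cos θ_z = sin φ sin δ + cos φ cos δ cos H = (-0.6334)(0.1495) + (0.7738)(0.9888)(0.9205) = 0.6096.
Top-of-atmosphere irradiance = S₀ cos θ_z = 1370 × 0.6096 = 835.15 W/m².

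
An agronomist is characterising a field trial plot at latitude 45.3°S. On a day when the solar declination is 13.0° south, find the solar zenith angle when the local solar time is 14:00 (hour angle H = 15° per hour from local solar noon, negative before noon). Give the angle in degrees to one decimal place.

Hour angle H = 15° × (14 − 12) = 30.00°.
cos θ_z = sin φ sin δ + cos φ cos δ cos H = (-0.7108)(-0.2250) + (0.7034)(0.9744)(0.8660) = 0.7535.
θ_z = arccos(0.7535) = 41.11°.

41.1°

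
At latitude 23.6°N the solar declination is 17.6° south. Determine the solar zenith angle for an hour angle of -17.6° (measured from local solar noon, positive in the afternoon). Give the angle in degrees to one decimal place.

cos θ_z = sin φ sin δ + cos φ cos δ cos H = (0.4003)(-0.3024) + (0.9164)(0.9532)(0.9532) = 0.7116.
θ_z = arccos(0.7116) = 44.63°.

44.6°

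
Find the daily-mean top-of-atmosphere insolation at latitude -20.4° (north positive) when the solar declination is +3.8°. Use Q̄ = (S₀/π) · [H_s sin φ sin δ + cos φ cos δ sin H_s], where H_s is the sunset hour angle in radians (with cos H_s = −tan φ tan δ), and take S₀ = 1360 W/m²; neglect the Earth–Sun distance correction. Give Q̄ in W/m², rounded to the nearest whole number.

389 W/m²

cos H_s = −tan(-20.4°) · tan(3.8°) = 0.0247, so H_s = arccos(0.0247) = 88.58°. In radians, H_s = 1.5460.
H_s sin φ sin δ = 1.5460 × -0.3486 × 0.0663 = -0.0357.
cos φ cos δ sin H_s = 0.9373 × 0.9978 × 0.9997 = 0.9350.
Q̄ = (1360/π) × (-0.0357 + 0.9350) = 432.90 × 0.8993 = 389.31 W/m².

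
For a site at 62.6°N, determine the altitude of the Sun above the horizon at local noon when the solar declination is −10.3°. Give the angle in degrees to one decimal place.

At local solar noon the hour angle is zero, so the elevation is 90° − |φ − δ| = 90° − |62.6° − (-10.3°)| = 90° − 72.9° = 17.1°.

17.1°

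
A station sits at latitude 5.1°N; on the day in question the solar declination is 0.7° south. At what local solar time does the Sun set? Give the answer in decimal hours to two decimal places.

The sunset hour angle satisfies cos H_s = −tan φ tan δ = 0.0011, giving H_s = 89.94°.
Sunset is at 12 + H_s/15 = 12 + 5.996 = 17.996 h local solar time.

18.00 h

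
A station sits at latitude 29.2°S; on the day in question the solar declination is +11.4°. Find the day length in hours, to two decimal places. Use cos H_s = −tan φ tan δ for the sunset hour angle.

11.14 hours

−tan φ tan δ = −(-0.5589)(0.2016) = 0.1127; H_s = arccos(0.1127) = 83.53°.
Day length = 2 H_s / 15° h⁻¹ = 167.06° / 15 = 11.137 h.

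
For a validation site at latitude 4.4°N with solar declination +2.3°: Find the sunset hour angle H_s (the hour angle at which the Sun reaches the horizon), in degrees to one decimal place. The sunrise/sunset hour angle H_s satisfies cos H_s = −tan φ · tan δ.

The sunset hour angle satisfies cos H_s = −tan φ tan δ = -0.0031, giving H_s = 90.18°.

90.2°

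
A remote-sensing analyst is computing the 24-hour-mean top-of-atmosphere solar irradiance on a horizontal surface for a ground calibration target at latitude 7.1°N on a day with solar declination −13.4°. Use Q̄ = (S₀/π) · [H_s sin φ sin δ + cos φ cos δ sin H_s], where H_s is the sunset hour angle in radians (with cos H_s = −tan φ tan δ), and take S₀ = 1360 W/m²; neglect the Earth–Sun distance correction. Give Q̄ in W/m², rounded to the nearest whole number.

399 W/m²

cos H_s = −tan(7.1°) · tan(-13.4°) = 0.0297, so H_s = arccos(0.0297) = 88.30°. In radians, H_s = 1.5411.
H_s sin φ sin δ = 1.5411 × 0.1236 × -0.2317 = -0.0441.
cos φ cos δ sin H_s = 0.9923 × 0.9728 × 0.9996 = 0.9649.
Q̄ = (1360/π) × (-0.0441 + 0.9649) = 432.90 × 0.9208 = 398.61 W/m².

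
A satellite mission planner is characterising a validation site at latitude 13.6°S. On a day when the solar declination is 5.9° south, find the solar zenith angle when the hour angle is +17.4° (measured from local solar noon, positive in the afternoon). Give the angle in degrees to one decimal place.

18.8°

With φ = -13.6°, δ = -5.9°, H = 17.40°: sin φ sin δ = 0.0242, cos φ cos δ cos H = 0.9226, so cos θ_z = 0.9468.
θ_z = arccos(0.9468) = 18.77°.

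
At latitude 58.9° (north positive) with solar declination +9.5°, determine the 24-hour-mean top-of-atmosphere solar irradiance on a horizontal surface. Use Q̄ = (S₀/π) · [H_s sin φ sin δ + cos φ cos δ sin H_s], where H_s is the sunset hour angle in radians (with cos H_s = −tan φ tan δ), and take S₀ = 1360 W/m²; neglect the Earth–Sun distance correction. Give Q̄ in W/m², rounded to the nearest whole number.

cos H_s = −tan(58.9°) · tan(9.5°) = -0.2774, so H_s = arccos(-0.2774) = 106.11°. In radians, H_s = 1.8520.
H_s sin φ sin δ = 1.8520 × 0.8563 × 0.1650 = 0.2617.
cos φ cos δ sin H_s = 0.5165 × 0.9863 × 0.9607 = 0.4894.
Q̄ = (1360/π) × (0.2617 + 0.4894) = 432.90 × 0.7511 = 325.15 W/m².

325 W/m²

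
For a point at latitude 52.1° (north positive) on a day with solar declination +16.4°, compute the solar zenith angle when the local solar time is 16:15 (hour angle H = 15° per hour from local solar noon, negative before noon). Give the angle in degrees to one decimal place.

Hour angle H = 15° × (16.25 − 12) = 63.75°.
cos θ_z = sin(52.1°) sin(16.4°) + cos(52.1°) cos(16.4°) cos(63.75°) = 0.2228 + 0.2606 = 0.4834.
θ_z = arccos(0.4834) = 61.09°.

61.1°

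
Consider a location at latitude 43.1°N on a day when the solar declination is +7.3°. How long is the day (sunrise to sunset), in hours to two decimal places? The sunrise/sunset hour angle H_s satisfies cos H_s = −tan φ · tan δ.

12.92 hours

−tan φ tan δ = −(0.9358)(0.1281) = -0.1199; H_s = arccos(-0.1199) = 96.89°.
Day length = 2 H_s / 15° h⁻¹ = 193.78° / 15 = 12.919 h.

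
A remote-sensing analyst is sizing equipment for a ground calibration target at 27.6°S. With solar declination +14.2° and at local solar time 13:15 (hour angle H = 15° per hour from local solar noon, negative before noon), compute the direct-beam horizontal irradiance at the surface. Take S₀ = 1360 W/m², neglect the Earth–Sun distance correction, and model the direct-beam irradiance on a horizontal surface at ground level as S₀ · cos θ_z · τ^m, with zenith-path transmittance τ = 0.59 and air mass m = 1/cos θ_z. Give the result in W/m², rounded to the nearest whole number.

Hour angle H = 15° × (13.25 − 12) = 18.75°.
cos θ_z = sin(-27.6°) sin(14.2°) + cos(-27.6°) cos(14.2°) cos(18.75°) = -0.1136 + 0.8135 = 0.6999.
Air mass m = 1/cos θ_z = 1/0.6999 = 1.429; τ^m = 0.59^1.429 = 0.4705.
Surface direct beam = 1360 × 0.6999 × 0.4705 = 447.85 W/m².

448 W/m²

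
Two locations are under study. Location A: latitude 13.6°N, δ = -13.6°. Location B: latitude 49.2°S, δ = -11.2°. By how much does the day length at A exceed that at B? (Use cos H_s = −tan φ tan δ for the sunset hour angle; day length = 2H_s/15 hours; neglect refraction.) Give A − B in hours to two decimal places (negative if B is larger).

-2.22 h

A: H_s = arccos(−tan 13.6° · tan -13.6°) = 86.64°, so 2H_s/15 = 11.5520 h.
B: H_s = arccos(−tan -49.2° · tan -11.2°) = 103.26°, so 2H_s/15 = 13.7680 h.
A − B = 11.5520 − 13.7680 = -2.2160 h.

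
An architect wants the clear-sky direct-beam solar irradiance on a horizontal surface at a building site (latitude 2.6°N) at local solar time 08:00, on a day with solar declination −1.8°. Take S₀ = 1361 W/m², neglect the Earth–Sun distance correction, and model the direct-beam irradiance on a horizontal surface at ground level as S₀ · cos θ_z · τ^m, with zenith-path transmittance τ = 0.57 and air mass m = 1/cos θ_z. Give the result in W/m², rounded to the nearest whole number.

219 W/m²

Hour angle H = 15° × (8 − 12) = -60.00°.
With φ = 2.6°, δ = -1.8°, H = -60.00°: sin φ sin δ = -0.0014, cos φ cos δ cos H = 0.4992, so cos θ_z = 0.4978.
Air mass m = 1/cos θ_z = 1/0.4978 = 2.009; τ^m = 0.57^2.009 = 0.3233.
Surface direct beam = 1361 × 0.4978 × 0.3233 = 219.04 W/m².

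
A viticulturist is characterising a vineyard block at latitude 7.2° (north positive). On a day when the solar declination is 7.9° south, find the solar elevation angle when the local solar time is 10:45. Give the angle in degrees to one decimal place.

Hour angle H = 15° × (10.75 − 12) = -18.75°.
cos θ_z = sin(7.2°) sin(-7.9°) + cos(7.2°) cos(-7.9°) cos(-18.75°) = -0.0172 + 0.9305 = 0.9133.
θ_z = arccos(0.9133) = 24.03°, so the elevation is 90° − 24.03° = 65.97°.

66.0°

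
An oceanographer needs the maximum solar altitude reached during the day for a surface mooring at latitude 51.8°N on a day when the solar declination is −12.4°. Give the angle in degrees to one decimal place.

25.8°

At local solar noon the hour angle is zero, so the elevation is 90° − |φ − δ| = 90° − |51.8° − (-12.4°)| = 90° − 64.2° = 25.8°.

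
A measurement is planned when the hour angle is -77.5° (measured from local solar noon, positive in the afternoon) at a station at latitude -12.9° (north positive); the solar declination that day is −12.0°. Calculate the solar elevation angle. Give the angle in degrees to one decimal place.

14.6°

cos θ_z = sin(-12.9°) sin(-12.0°) + cos(-12.9°) cos(-12.0°) cos(-77.50°) = 0.0464 + 0.2064 = 0.2528.
θ_z = arccos(0.2528) = 75.36°, so the elevation is 90° − 75.36° = 14.64°.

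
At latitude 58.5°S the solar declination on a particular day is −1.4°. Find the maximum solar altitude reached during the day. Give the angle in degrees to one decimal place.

32.9°

At local solar noon the hour angle is zero, so the elevation is 90° − |φ − δ| = 90° − |-58.5° − (-1.4°)| = 90° − 57.1° = 32.9°.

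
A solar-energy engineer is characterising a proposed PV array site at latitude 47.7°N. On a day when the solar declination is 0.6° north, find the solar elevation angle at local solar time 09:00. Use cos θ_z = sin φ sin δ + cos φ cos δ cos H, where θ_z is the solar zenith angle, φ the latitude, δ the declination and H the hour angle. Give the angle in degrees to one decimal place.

28.9°

Hour angle H = 15° × (9 − 12) = -45.00°.
cos θ_z = sin φ sin δ + cos φ cos δ cos H = (0.7396)(0.0105) + (0.6730)(0.9999)(0.7071) = 0.4836.
θ_z = arccos(0.4836) = 61.08°, so the elevation is 90° − 61.08° = 28.92°.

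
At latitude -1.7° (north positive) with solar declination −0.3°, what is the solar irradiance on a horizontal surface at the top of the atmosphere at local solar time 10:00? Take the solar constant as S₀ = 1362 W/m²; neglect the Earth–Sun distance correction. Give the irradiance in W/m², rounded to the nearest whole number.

Hour angle H = 15° × (10 − 12) = -30.00°.
cos θ_z = sin(-1.7°) sin(-0.3°) + cos(-1.7°) cos(-0.3°) cos(-30.00°) = 0.0002 + 0.8656 = 0.8658.
Top-of-atmosphere irradiance = S₀ cos θ_z = 1362 × 0.8658 = 1179.22 W/m².

1179 W/m²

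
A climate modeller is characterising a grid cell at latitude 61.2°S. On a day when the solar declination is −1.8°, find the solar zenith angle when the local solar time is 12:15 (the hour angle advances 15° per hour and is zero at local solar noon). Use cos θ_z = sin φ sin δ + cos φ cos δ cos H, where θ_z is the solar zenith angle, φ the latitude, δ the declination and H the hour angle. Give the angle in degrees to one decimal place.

59.5°

Hour angle H = 15° × (12.25 − 12) = 3.75°.
cos θ_z = sin(-61.2°) sin(-1.8°) + cos(-61.2°) cos(-1.8°) cos(3.75°) = 0.0275 + 0.4805 = 0.5080.
θ_z = arccos(0.5080) = 59.47°.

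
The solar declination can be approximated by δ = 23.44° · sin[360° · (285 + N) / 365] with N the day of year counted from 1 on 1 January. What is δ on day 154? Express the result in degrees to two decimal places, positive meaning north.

+22.41°

360 × (285 + 154) / 365 = 432.986°; sin(432.986°) = 0.9562.
δ = 23.44 × 0.9562 = 22.413° ≈ +22.41°.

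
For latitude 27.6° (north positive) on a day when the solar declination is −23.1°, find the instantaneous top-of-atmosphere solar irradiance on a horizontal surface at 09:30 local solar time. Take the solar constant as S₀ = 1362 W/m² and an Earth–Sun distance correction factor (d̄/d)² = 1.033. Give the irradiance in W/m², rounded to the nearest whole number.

654 W/m²

Hour angle H = 15° × (9.5 − 12) = -37.50°.
cos θ_z = sin(27.6°) sin(-23.1°) + cos(27.6°) cos(-23.1°) cos(-37.50°) = -0.1818 + 0.6467 = 0.4649.
Top-of-atmosphere irradiance = S₀ (d̄/d)² cos θ_z = 1362 × 1.033 × 0.4649 = 654.09 W/m².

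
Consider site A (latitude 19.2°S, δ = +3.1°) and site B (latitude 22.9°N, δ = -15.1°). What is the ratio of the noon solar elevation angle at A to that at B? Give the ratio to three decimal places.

1.302

A: 90° − |-19.2 − (3.1)| = 67.70°.
B: 90° − |22.9 − (-15.1)| = 52.00°.
Ratio A/B = 67.7000 / 52.0000 = 1.3019.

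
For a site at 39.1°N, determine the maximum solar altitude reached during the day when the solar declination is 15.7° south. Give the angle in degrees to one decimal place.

35.2°

At local solar noon the hour angle is zero, so the elevation is 90° − |φ − δ| = 90° − |39.1° − (-15.7°)| = 90° − 54.8° = 35.2°.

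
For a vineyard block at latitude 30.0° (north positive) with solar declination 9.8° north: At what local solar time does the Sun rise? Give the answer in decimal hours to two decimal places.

cos H_s = −tan(30.0°) · tan(9.8°) = -0.0997, so H_s = arccos(-0.0997) = 95.72°.
Sunrise is at 12 − H_s/15 = 12 − 6.381 = 5.619 h local solar time.

5.62 h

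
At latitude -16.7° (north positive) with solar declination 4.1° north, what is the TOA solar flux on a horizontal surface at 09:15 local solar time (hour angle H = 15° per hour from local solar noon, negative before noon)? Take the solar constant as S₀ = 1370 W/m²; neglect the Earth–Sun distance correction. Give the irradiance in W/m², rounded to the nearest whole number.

Hour angle H = 15° × (9.25 − 12) = -41.25°.
With φ = -16.7°, δ = 4.1°, H = -41.25°: sin φ sin δ = -0.0205, cos φ cos δ cos H = 0.7183, so cos θ_z = 0.6978.
Top-of-atmosphere irradiance = S₀ cos θ_z = 1370 × 0.6978 = 955.99 W/m².

956 W/m²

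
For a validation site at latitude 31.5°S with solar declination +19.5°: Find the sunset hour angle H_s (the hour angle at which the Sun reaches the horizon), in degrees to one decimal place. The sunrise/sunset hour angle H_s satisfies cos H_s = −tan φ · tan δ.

77.5°

−tan φ tan δ = −(-0.6128)(0.3541) = 0.2170; H_s = arccos(0.2170) = 77.47°.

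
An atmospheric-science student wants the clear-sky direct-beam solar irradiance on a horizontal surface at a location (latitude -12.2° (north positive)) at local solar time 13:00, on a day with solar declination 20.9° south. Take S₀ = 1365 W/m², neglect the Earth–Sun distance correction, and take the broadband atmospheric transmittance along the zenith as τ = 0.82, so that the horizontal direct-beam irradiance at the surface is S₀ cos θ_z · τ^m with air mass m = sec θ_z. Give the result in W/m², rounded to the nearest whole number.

Hour angle H = 15° × (13 − 12) = 15.00°.
cos θ_z = sin φ sin δ + cos φ cos δ cos H = (-0.2113)(-0.3567) + (0.9774)(0.9342)(0.9659) = 0.9573.
Air mass m = 1/cos θ_z = 1/0.9573 = 1.045; τ^m = 0.82^1.045 = 0.8127.
Surface direct beam = 1365 × 0.9573 × 0.8127 = 1061.97 W/m².

1062 W/m²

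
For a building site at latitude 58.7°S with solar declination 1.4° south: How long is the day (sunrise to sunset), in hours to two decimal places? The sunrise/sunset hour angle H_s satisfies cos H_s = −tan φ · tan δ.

−tan φ tan δ = −(-1.6447)(-0.0244) = -0.0401; H_s = arccos(-0.0401) = 92.30°.
Day length = 2 H_s / 15° h⁻¹ = 184.60° / 15 = 12.307 h.

12.31 hours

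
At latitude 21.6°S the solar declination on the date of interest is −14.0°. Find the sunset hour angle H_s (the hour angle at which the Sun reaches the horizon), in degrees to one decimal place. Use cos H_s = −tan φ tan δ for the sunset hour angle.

95.7°

−tan φ tan δ = −(-0.3959)(-0.2493) = -0.0987; H_s = arccos(-0.0987) = 95.66°.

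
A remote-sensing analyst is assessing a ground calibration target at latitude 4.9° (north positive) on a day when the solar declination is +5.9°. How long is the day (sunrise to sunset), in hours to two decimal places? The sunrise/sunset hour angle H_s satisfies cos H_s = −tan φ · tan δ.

cos H_s = −tan(4.9°) · tan(5.9°) = -0.0089, so H_s = arccos(-0.0089) = 90.51°.
Day length = 2 H_s / 15° h⁻¹ = 181.02° / 15 = 12.068 h.

12.07 hours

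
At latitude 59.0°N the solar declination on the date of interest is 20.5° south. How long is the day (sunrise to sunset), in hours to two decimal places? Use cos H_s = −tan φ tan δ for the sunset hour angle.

6.87 hours

−tan φ tan δ = −(1.6643)(-0.3739) = 0.6223; H_s = arccos(0.6223) = 51.52°.
Day length = 2 H_s / 15° h⁻¹ = 103.04° / 15 = 6.869 h.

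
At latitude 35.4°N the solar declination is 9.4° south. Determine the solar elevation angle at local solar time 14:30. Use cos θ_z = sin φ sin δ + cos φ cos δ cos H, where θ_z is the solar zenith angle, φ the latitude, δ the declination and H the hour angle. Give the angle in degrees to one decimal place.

Hour angle H = 15° × (14.5 − 12) = 37.50°.
cos θ_z = sin(35.4°) sin(-9.4°) + cos(35.4°) cos(-9.4°) cos(37.50°) = -0.0946 + 0.6380 = 0.5434.
θ_z = arccos(0.5434) = 57.08°, so the elevation is 90° − 57.08° = 32.92°.

32.9°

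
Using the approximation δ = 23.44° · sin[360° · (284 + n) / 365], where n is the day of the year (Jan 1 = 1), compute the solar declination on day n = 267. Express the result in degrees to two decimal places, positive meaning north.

360 × (284 + 267) / 365 = 543.452°; sin(543.452°) = -0.0602.
δ = 23.44 × -0.0602 = -1.411° ≈ -1.41°.

-1.41°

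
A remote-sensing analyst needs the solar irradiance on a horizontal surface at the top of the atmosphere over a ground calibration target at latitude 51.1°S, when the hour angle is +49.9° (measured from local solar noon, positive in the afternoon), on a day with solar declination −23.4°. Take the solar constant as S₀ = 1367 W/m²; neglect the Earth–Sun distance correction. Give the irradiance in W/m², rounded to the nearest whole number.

cos θ_z = sin(-51.1°) sin(-23.4°) + cos(-51.1°) cos(-23.4°) cos(49.90°) = 0.3091 + 0.3712 = 0.6803.
Top-of-atmosphere irradiance = S₀ cos θ_z = 1367 × 0.6803 = 929.97 W/m².

930 W/m²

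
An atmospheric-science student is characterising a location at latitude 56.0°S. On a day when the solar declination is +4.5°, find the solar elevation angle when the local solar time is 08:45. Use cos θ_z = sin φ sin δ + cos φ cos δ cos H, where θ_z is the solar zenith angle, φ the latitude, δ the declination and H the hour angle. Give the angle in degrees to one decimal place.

Hour angle H = 15° × (8.75 − 12) = -48.75°.
cos θ_z = sin φ sin δ + cos φ cos δ cos H = (-0.8290)(0.0785) + (0.5592)(0.9969)(0.6593) = 0.3025.
θ_z = arccos(0.3025) = 72.39°, so the elevation is 90° − 72.39° = 17.61°.

17.6°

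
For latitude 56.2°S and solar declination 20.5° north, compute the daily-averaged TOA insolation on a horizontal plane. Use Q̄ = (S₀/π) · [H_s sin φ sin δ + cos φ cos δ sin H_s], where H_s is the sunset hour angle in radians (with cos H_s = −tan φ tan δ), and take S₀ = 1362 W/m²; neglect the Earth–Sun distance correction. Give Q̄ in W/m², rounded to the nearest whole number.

64 W/m²

The sunset hour angle satisfies cos H_s = −tan φ tan δ = 0.5585, giving H_s = 56.05°. In radians, H_s = 0.9783.
H_s sin φ sin δ = 0.9783 × -0.8310 × 0.3502 = -0.2847.
cos φ cos δ sin H_s = 0.5563 × 0.9367 × 0.8295 = 0.4322.
Q̄ = (1362/π) × (-0.2847 + 0.4322) = 433.54 × 0.1475 = 63.95 W/m².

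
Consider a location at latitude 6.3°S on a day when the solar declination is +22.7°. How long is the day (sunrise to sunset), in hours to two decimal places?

11.65 hours

The sunset hour angle satisfies cos H_s = −tan φ tan δ = 0.0462, giving H_s = 87.35°.
Day length = 2 H_s / 15° h⁻¹ = 174.70° / 15 = 11.647 h.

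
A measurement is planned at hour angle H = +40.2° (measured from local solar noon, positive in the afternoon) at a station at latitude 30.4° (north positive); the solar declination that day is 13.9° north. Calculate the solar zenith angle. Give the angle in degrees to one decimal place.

cos θ_z = sin(30.4°) sin(13.9°) + cos(30.4°) cos(13.9°) cos(40.20°) = 0.1216 + 0.6395 = 0.7611.
θ_z = arccos(0.7611) = 40.44°.

40.4°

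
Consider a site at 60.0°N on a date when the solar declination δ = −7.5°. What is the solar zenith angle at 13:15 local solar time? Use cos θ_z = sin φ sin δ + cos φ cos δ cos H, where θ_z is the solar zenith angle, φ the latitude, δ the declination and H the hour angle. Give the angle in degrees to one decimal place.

69.1°

Hour angle H = 15° × (13.25 − 12) = 18.75°.
cos θ_z = sin φ sin δ + cos φ cos δ cos H = (0.8660)(-0.1305) + (0.5000)(0.9914)(0.9469) = 0.3564.
θ_z = arccos(0.3564) = 69.12°.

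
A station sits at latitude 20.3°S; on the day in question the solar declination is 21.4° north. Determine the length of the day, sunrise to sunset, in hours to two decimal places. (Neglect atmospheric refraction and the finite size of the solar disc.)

cos H_s = −tan(-20.3°) · tan(21.4°) = 0.1450, so H_s = arccos(0.1450) = 81.66°.
Day length = 2 H_s / 15° h⁻¹ = 163.32° / 15 = 10.888 h.

10.89 hours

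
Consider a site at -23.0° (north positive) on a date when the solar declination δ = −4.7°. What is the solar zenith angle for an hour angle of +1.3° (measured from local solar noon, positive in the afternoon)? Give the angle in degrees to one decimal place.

18.3°

cos θ_z = sin(-23.0°) sin(-4.7°) + cos(-23.0°) cos(-4.7°) cos(1.30°) = 0.0320 + 0.9172 = 0.9492.
θ_z = arccos(0.9492) = 18.34°.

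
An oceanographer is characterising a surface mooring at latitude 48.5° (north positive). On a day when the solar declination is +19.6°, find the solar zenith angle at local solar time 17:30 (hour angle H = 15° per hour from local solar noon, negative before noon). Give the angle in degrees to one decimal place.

Hour angle H = 15° × (17.5 − 12) = 82.50°.
With φ = 48.5°, δ = 19.6°, H = 82.50°: sin φ sin δ = 0.2512, cos φ cos δ cos H = 0.0815, so cos θ_z = 0.3327.
θ_z = arccos(0.3327) = 70.57°.

70.6°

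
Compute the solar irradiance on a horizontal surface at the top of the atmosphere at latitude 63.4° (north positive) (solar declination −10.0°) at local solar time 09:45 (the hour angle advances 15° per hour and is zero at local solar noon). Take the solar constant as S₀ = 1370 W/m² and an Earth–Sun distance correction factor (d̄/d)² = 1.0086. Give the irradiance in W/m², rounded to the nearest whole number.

292 W/m²

Hour angle H = 15° × (9.75 − 12) = -33.75°.
With φ = 63.4°, δ = -10.0°, H = -33.75°: sin φ sin δ = -0.1553, cos φ cos δ cos H = 0.3666, so cos θ_z = 0.2113.
Top-of-atmosphere irradiance = S₀ (d̄/d)² cos θ_z = 1370 × 1.0086 × 0.2113 = 291.97 W/m².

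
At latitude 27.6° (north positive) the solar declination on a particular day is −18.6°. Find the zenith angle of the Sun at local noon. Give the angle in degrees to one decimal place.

46.2°

At local solar noon the hour angle is zero, so the zenith angle is |φ − δ| = |27.6° − (-18.6°)| = 46.2°.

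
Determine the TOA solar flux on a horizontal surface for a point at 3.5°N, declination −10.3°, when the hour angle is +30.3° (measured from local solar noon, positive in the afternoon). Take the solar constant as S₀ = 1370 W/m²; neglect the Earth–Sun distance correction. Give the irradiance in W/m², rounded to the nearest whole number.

1147 W/m²

cos θ_z = sin φ sin δ + cos φ cos δ cos H = (0.0610)(-0.1788) + (0.9981)(0.9839)(0.8634) = 0.8370.
Top-of-atmosphere irradiance = S₀ cos θ_z = 1370 × 0.8370 = 1146.69 W/m².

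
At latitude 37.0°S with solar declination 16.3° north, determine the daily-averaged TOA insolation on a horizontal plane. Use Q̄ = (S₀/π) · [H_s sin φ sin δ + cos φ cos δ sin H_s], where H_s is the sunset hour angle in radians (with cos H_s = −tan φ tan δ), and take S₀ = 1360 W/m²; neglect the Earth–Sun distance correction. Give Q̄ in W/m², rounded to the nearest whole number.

cos H_s = −tan(-37.0°) · tan(16.3°) = 0.2204, so H_s = arccos(0.2204) = 77.27°. In radians, H_s = 1.3486.
H_s sin φ sin δ = 1.3486 × -0.6018 × 0.2807 = -0.2278.
cos φ cos δ sin H_s = 0.7986 × 0.9598 × 0.9754 = 0.7476.
Q̄ = (1360/π) × (-0.2278 + 0.7476) = 432.90 × 0.5198 = 225.02 W/m².

225 W/m²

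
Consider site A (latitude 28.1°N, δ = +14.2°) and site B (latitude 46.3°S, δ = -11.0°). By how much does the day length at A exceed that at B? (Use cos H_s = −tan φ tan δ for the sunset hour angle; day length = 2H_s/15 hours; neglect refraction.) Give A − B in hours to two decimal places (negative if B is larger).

-0.53 h

A: H_s = arccos(−tan 28.1° · tan 14.2°) = 97.76°, so 2H_s/15 = 13.0347 h.
B: H_s = arccos(−tan -46.3° · tan -11.0°) = 101.74°, so 2H_s/15 = 13.5653 h.
A − B = 13.0347 − 13.5653 = -0.5306 h.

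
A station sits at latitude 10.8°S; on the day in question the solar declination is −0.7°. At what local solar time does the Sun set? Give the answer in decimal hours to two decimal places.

18.01 h

The sunset hour angle satisfies cos H_s = −tan φ tan δ = -0.0023, giving H_s = 90.13°.
Sunset is at 12 + H_s/15 = 12 + 6.009 = 18.009 h local solar time.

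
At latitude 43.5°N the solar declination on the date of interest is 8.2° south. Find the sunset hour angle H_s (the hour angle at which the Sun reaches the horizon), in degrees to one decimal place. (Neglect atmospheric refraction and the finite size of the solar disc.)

82.1°

−tan φ tan δ = −(0.9490)(-0.1441) = 0.1368; H_s = arccos(0.1368) = 82.14°.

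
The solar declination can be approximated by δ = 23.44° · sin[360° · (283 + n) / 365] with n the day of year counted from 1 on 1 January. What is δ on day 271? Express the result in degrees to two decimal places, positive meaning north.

360 × (283 + 271) / 365 = 546.411°; sin(546.411°) = -0.1117.
δ = 23.44 × -0.1117 = -2.618° ≈ -2.62°.

-2.62°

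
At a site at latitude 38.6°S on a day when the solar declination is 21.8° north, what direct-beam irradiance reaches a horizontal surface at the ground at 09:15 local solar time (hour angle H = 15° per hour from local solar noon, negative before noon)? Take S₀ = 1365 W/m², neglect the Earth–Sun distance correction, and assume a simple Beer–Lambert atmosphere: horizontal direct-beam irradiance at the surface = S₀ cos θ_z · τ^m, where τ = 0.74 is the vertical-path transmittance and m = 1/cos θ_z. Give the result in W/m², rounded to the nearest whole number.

164 W/m²

Hour angle H = 15° × (9.25 − 12) = -41.25°.
With φ = -38.6°, δ = 21.8°, H = -41.25°: sin φ sin δ = -0.2317, cos φ cos δ cos H = 0.5456, so cos θ_z = 0.3139.
Air mass m = 1/cos θ_z = 1/0.3139 = 3.186; τ^m = 0.74^3.186 = 0.3832.
Surface direct beam = 1365 × 0.3139 × 0.3832 = 164.19 W/m².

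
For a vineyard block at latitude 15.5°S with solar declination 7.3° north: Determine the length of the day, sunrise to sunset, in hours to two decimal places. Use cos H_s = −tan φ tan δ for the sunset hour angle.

11.73 hours

cos H_s = −tan(-15.5°) · tan(7.3°) = 0.0355, so H_s = arccos(0.0355) = 87.97°.
Day length = 2 H_s / 15° h⁻¹ = 175.94° / 15 = 11.729 h.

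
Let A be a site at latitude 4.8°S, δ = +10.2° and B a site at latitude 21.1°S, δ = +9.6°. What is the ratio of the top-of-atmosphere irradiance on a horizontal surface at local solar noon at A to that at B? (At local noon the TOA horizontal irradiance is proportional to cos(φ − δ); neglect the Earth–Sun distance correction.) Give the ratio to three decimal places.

A: cos θ_z = cos(-4.8° − (10.2°)) = 0.9659.
B: cos θ_z = cos(-21.1° − (9.6°)) = 0.8599.
Ratio A/B = 0.9659 / 0.8599 = 1.1233.

1.123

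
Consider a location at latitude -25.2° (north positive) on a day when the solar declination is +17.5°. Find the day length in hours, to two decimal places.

The sunset hour angle satisfies cos H_s = −tan φ tan δ = 0.1484, giving H_s = 81.47°.
Day length = 2 H_s / 15° h⁻¹ = 162.94° / 15 = 10.863 h.

10.86 hours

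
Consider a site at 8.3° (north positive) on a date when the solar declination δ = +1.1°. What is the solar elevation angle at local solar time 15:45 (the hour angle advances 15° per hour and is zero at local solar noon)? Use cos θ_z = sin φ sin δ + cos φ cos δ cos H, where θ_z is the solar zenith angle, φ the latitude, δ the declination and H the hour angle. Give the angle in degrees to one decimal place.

Hour angle H = 15° × (15.75 − 12) = 56.25°.
cos θ_z = sin φ sin δ + cos φ cos δ cos H = (0.1444)(0.0192) + (0.9895)(0.9998)(0.5556) = 0.5524.
θ_z = arccos(0.5524) = 56.47°, so the elevation is 90° − 56.47° = 33.53°.

33.5°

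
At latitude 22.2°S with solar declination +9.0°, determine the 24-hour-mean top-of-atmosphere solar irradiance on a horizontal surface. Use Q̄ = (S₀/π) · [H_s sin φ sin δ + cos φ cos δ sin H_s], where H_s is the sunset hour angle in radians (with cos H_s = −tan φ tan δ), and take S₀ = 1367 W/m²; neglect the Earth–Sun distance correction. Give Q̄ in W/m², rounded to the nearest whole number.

The sunset hour angle satisfies cos H_s = −tan φ tan δ = 0.0646, giving H_s = 86.30°. In radians, H_s = 1.5062.
H_s sin φ sin δ = 1.5062 × -0.3778 × 0.1564 = -0.0890.
cos φ cos δ sin H_s = 0.9259 × 0.9877 × 0.9979 = 0.9126.
Q̄ = (1367/π) × (-0.0890 + 0.9126) = 435.13 × 0.8236 = 358.37 W/m².

358 W/m²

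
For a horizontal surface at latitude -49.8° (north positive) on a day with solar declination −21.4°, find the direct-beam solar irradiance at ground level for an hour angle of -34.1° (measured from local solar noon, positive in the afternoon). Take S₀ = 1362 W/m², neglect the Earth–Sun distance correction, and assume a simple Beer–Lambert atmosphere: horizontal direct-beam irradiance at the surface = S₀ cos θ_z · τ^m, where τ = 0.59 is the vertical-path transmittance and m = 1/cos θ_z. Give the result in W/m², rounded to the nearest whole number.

With φ = -49.8°, δ = -21.4°, H = -34.10°: sin φ sin δ = 0.2787, cos φ cos δ cos H = 0.4976, so cos θ_z = 0.7763.
Air mass m = 1/cos θ_z = 1/0.7763 = 1.288; τ^m = 0.59^1.288 = 0.5068.
Surface direct beam = 1362 × 0.7763 × 0.5068 = 535.85 W/m².

536 W/m²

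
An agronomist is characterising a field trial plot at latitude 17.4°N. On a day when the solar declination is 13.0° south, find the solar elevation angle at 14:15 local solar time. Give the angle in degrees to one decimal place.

Hour angle H = 15° × (14.25 − 12) = 33.75°.
With φ = 17.4°, δ = -13.0°, H = 33.75°: sin φ sin δ = -0.0673, cos φ cos δ cos H = 0.7731, so cos θ_z = 0.7058.
θ_z = arccos(0.7058) = 45.11°, so the elevation is 90° − 45.11° = 44.89°.

44.9°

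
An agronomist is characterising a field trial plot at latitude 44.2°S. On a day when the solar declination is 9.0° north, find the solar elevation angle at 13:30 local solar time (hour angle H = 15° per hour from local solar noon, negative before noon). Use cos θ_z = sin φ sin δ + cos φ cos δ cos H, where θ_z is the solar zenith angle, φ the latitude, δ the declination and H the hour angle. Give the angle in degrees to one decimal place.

Hour angle H = 15° × (13.5 − 12) = 22.50°.
cos θ_z = sin(-44.2°) sin(9.0°) + cos(-44.2°) cos(9.0°) cos(22.50°) = -0.1091 + 0.6542 = 0.5451.
θ_z = arccos(0.5451) = 56.97°, so the elevation is 90° − 56.97° = 33.03°.

33.0°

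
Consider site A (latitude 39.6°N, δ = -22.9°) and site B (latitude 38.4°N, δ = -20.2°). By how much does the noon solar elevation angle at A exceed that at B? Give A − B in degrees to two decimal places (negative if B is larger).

-3.90°

A: 90° − |39.6 − (-22.9)| = 27.50°.
B: 90° − |38.4 − (-20.2)| = 31.40°.
A − B = 27.50 − 31.40 = -3.90°.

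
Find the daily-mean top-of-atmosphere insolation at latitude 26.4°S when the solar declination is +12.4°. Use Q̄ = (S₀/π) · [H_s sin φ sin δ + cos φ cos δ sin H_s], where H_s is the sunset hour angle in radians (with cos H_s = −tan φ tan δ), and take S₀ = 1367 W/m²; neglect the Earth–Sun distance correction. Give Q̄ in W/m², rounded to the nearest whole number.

318 W/m²

The sunset hour angle satisfies cos H_s = −tan φ tan δ = 0.1091, giving H_s = 83.74°. In radians, H_s = 1.4615.
H_s sin φ sin δ = 1.4615 × -0.4446 × 0.2147 = -0.1395.
cos φ cos δ sin H_s = 0.8957 × 0.9767 × 0.9940 = 0.8696.
Q̄ = (1367/π) × (-0.1395 + 0.8696) = 435.13 × 0.7301 = 317.69 W/m².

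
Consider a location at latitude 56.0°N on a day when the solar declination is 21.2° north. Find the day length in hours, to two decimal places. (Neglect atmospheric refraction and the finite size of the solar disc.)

16.68 hours

The sunset hour angle satisfies cos H_s = −tan φ tan δ = -0.5750, giving H_s = 125.10°.
Day length = 2 H_s / 15° h⁻¹ = 250.20° / 15 = 16.680 h.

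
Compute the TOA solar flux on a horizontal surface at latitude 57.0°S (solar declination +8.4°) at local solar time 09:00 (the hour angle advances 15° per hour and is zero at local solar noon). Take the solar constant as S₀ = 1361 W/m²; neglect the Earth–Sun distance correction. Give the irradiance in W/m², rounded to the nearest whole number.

Hour angle H = 15° × (9 − 12) = -45.00°.
With φ = -57.0°, δ = 8.4°, H = -45.00°: sin φ sin δ = -0.1225, cos φ cos δ cos H = 0.3810, so cos θ_z = 0.2585.
Top-of-atmosphere irradiance = S₀ cos θ_z = 1361 × 0.2585 = 351.82 W/m².

352 W/m²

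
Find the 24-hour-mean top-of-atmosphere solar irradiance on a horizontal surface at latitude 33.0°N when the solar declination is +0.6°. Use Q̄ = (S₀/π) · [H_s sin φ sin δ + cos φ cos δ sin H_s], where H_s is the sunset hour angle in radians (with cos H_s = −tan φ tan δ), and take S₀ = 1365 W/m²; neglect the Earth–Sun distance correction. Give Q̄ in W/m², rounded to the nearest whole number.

368 W/m²

The sunset hour angle satisfies cos H_s = −tan φ tan δ = -0.0068, giving H_s = 90.39°. In radians, H_s = 1.5776.
H_s sin φ sin δ = 1.5776 × 0.5446 × 0.0105 = 0.0090.
cos φ cos δ sin H_s = 0.8387 × 0.9999 × 1.0000 = 0.8386.
Q̄ = (1365/π) × (0.0090 + 0.8386) = 434.49 × 0.8476 = 368.27 W/m².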